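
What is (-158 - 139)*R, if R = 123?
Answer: -36531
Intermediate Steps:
(-158 - 139)*R = (-158 - 139)*123 = -297*123 = -36531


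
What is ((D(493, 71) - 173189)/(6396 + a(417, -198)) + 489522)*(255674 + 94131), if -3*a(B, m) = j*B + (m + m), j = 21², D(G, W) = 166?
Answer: 9378895572165425/54771 ≈ 1.7124e+11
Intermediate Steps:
j = 441
a(B, m) = -147*B - 2*m/3 (a(B, m) = -(441*B + (m + m))/3 = -(441*B + 2*m)/3 = -(2*m + 441*B)/3 = -147*B - 2*m/3)
((D(493, 71) - 173189)/(6396 + a(417, -198)) + 489522)*(255674 + 94131) = ((166 - 173189)/(6396 + (-147*417 - ⅔*(-198))) + 489522)*(255674 + 94131) = (-173023/(6396 + (-61299 + 132)) + 489522)*349805 = (-173023/(6396 - 61167) + 489522)*349805 = (-173023/(-54771) + 489522)*349805 = (-173023*(-1/54771) + 489522)*349805 = (173023/54771 + 489522)*349805 = (26811782485/54771)*349805 = 9378895572165425/54771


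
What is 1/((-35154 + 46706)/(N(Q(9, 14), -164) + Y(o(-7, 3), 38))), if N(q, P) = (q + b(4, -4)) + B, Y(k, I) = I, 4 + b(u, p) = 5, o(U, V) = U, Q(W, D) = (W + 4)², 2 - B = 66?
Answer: 9/722 ≈ 0.012465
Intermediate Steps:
B = -64 (B = 2 - 1*66 = 2 - 66 = -64)
Q(W, D) = (4 + W)²
b(u, p) = 1 (b(u, p) = -4 + 5 = 1)
N(q, P) = -63 + q (N(q, P) = (q + 1) - 64 = (1 + q) - 64 = -63 + q)
1/((-35154 + 46706)/(N(Q(9, 14), -164) + Y(o(-7, 3), 38))) = 1/((-35154 + 46706)/((-63 + (4 + 9)²) + 38)) = 1/(11552/((-63 + 13²) + 38)) = 1/(11552/((-63 + 169) + 38)) = 1/(11552/(106 + 38)) = 1/(11552/144) = 1/(11552*(1/144)) = 1/(722/9) = 9/722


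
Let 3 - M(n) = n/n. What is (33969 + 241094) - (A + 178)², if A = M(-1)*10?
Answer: 235859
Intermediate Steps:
M(n) = 2 (M(n) = 3 - n/n = 3 - 1*1 = 3 - 1 = 2)
A = 20 (A = 2*10 = 20)
(33969 + 241094) - (A + 178)² = (33969 + 241094) - (20 + 178)² = 275063 - 1*198² = 275063 - 1*39204 = 275063 - 39204 = 235859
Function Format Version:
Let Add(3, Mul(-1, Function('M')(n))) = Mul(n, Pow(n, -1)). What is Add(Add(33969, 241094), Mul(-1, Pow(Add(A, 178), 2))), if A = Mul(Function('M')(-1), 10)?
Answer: 235859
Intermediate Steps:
Function('M')(n) = 2 (Function('M')(n) = Add(3, Mul(-1, Mul(n, Pow(n, -1)))) = Add(3, Mul(-1, 1)) = Add(3, -1) = 2)
A = 20 (A = Mul(2, 10) = 20)
Add(Add(33969, 241094), Mul(-1, Pow(Add(A, 178), 2))) = Add(Add(33969, 241094), Mul(-1, Pow(Add(20, 178), 2))) = Add(275063, Mul(-1, Pow(198, 2))) = Add(275063, Mul(-1, 39204)) = Add(275063, -39204) = 235859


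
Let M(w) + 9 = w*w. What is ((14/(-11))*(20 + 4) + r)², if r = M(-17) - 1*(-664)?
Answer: 100962304/121 ≈ 8.3440e+5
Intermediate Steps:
M(w) = -9 + w² (M(w) = -9 + w*w = -9 + w²)
r = 944 (r = (-9 + (-17)²) - 1*(-664) = (-9 + 289) + 664 = 280 + 664 = 944)
((14/(-11))*(20 + 4) + r)² = ((14/(-11))*(20 + 4) + 944)² = ((14*(-1/11))*24 + 944)² = (-14/11*24 + 944)² = (-336/11 + 944)² = (10048/11)² = 100962304/121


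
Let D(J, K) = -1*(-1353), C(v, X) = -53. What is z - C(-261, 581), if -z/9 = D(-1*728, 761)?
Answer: -12124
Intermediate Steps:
D(J, K) = 1353
z = -12177 (z = -9*1353 = -12177)
z - C(-261, 581) = -12177 - 1*(-53) = -12177 + 53 = -12124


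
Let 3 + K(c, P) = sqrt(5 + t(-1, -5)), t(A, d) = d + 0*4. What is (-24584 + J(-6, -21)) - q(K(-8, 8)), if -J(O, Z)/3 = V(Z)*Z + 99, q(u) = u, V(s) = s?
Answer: -26201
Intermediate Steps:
t(A, d) = d (t(A, d) = d + 0 = d)
K(c, P) = -3 (K(c, P) = -3 + sqrt(5 - 5) = -3 + sqrt(0) = -3 + 0 = -3)
J(O, Z) = -297 - 3*Z**2 (J(O, Z) = -3*(Z*Z + 99) = -3*(Z**2 + 99) = -3*(99 + Z**2) = -297 - 3*Z**2)
(-24584 + J(-6, -21)) - q(K(-8, 8)) = (-24584 + (-297 - 3*(-21)**2)) - 1*(-3) = (-24584 + (-297 - 3*441)) + 3 = (-24584 + (-297 - 1323)) + 3 = (-24584 - 1620) + 3 = -26204 + 3 = -26201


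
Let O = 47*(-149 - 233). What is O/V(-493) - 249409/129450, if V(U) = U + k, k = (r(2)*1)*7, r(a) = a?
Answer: 2204678389/62006550 ≈ 35.556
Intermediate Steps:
O = -17954 (O = 47*(-382) = -17954)
k = 14 (k = (2*1)*7 = 2*7 = 14)
V(U) = 14 + U (V(U) = U + 14 = 14 + U)
O/V(-493) - 249409/129450 = -17954/(14 - 493) - 249409/129450 = -17954/(-479) - 249409*1/129450 = -17954*(-1/479) - 249409/129450 = 17954/479 - 249409/129450 = 2204678389/62006550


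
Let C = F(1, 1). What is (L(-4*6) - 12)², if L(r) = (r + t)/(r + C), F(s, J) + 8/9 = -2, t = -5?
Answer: 6985449/58564 ≈ 119.28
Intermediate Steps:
F(s, J) = -26/9 (F(s, J) = -8/9 - 2 = -26/9)
C = -26/9 ≈ -2.8889
L(r) = (-5 + r)/(-26/9 + r) (L(r) = (r - 5)/(r - 26/9) = (-5 + r)/(-26/9 + r))
(L(-4*6) - 12)² = (9*(-5 - 4*6)/(-26 + 9*(-4*6)) - 12)² = (9*(-5 - 24)/(-26 + 9*(-24)) - 12)² = (9*(-29)/(-26 - 216) - 12)² = (9*(-29)/(-242) - 12)² = (9*(-1/242)*(-29) - 12)² = (261/242 - 12)² = (-2643/242)² = 6985449/58564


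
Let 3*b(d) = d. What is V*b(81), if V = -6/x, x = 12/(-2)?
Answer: 27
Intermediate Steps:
x = -6 (x = 12*(-½) = -6)
V = 1 (V = -6/(-6) = -6*(-⅙) = 1)
b(d) = d/3
V*b(81) = 1*((⅓)*81) = 1*27 = 27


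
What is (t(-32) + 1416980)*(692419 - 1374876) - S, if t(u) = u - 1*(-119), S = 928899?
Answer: -967088222518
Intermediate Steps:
t(u) = 119 + u (t(u) = u + 119 = 119 + u)
(t(-32) + 1416980)*(692419 - 1374876) - S = ((119 - 32) + 1416980)*(692419 - 1374876) - 1*928899 = (87 + 1416980)*(-682457) - 928899 = 1417067*(-682457) - 928899 = -967087293619 - 928899 = -967088222518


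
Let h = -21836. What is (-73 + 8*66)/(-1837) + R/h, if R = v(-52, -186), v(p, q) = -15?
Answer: -9907825/40112732 ≈ -0.24700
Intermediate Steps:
R = -15
(-73 + 8*66)/(-1837) + R/h = (-73 + 8*66)/(-1837) - 15/(-21836) = (-73 + 528)*(-1/1837) - 15*(-1/21836) = 455*(-1/1837) + 15/21836 = -455/1837 + 15/21836 = -9907825/40112732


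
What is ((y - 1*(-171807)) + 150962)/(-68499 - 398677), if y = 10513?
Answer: -166641/233588 ≈ -0.71340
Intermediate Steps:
((y - 1*(-171807)) + 150962)/(-68499 - 398677) = ((10513 - 1*(-171807)) + 150962)/(-68499 - 398677) = ((10513 + 171807) + 150962)/(-467176) = (182320 + 150962)*(-1/467176) = 333282*(-1/467176) = -166641/233588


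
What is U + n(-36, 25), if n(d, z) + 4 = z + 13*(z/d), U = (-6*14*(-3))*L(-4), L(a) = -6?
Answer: -54001/36 ≈ -1500.0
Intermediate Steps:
U = -1512 (U = (-6*14*(-3))*(-6) = -84*(-3)*(-6) = 252*(-6) = -1512)
n(d, z) = -4 + z + 13*z/d (n(d, z) = -4 + (z + 13*(z/d)) = -4 + (z + 13*z/d) = -4 + z + 13*z/d)
U + n(-36, 25) = -1512 + (-4 + 25 + 13*25/(-36)) = -1512 + (-4 + 25 + 13*25*(-1/36)) = -1512 + (-4 + 25 - 325/36) = -1512 + 431/36 = -54001/36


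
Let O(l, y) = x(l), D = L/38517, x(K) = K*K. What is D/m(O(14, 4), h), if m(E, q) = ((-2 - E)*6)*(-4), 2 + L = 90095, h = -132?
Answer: 30031/61010928 ≈ 0.00049222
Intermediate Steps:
x(K) = K²
L = 90093 (L = -2 + 90095 = 90093)
D = 30031/12839 (D = 90093/38517 = 90093*(1/38517) = 30031/12839 ≈ 2.3390)
O(l, y) = l²
m(E, q) = 48 + 24*E (m(E, q) = (-12 - 6*E)*(-4) = 48 + 24*E)
D/m(O(14, 4), h) = 30031/(12839*(48 + 24*14²)) = 30031/(12839*(48 + 24*196)) = 30031/(12839*(48 + 4704)) = (30031/12839)/4752 = (30031/12839)*(1/4752) = 30031/61010928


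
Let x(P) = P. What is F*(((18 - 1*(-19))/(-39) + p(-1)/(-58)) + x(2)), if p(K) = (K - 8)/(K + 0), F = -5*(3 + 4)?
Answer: -70945/2262 ≈ -31.364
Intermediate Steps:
F = -35 (F = -5*7 = -35)
p(K) = (-8 + K)/K
F*(((18 - 1*(-19))/(-39) + p(-1)/(-58)) + x(2)) = -35*(((18 - 1*(-19))/(-39) + ((-8 - 1)/(-1))/(-58)) + 2) = -35*(((18 + 19)*(-1/39) - 1*(-9)*(-1/58)) + 2) = -35*((37*(-1/39) + 9*(-1/58)) + 2) = -35*((-37/39 - 9/58) + 2) = -35*(-2497/2262 + 2) = -35*2027/2262 = -70945/2262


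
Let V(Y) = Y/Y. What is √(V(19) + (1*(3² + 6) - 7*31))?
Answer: I*√201 ≈ 14.177*I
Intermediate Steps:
V(Y) = 1
√(V(19) + (1*(3² + 6) - 7*31)) = √(1 + (1*(3² + 6) - 7*31)) = √(1 + (1*(9 + 6) - 217)) = √(1 + (1*15 - 217)) = √(1 + (15 - 217)) = √(1 - 202) = √(-201) = I*√201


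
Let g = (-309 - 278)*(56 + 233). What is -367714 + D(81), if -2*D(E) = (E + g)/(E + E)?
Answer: -59484887/162 ≈ -3.6719e+5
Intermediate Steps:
g = -169643 (g = -587*289 = -169643)
D(E) = -(-169643 + E)/(4*E) (D(E) = -(E - 169643)/(2*(E + E)) = -(-169643 + E)/(2*(2*E)) = -(-169643 + E)*1/(2*E)/2 = -(-169643 + E)/(4*E))
-367714 + D(81) = -367714 + (¼)*(169643 - 1*81)/81 = -367714 + (¼)*(1/81)*(169643 - 81) = -367714 + (¼)*(1/81)*169562 = -367714 + 84781/162 = -59484887/162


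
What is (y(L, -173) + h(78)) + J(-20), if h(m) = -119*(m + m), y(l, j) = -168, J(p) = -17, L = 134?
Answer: -18749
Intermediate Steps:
h(m) = -238*m
(y(L, -173) + h(78)) + J(-20) = (-168 - 238*78) - 17 = (-168 - 18564) - 17 = -18732 - 17 = -18749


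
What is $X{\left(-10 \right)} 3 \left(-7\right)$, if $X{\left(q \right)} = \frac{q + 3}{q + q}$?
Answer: $- \frac{147}{20} \approx -7.35$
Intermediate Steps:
$X{\left(q \right)} = \frac{3 + q}{2 q}$
$X{\left(-10 \right)} 3 \left(-7\right) = \frac{3 - 10}{2 \left(-10\right)} 3 \left(-7\right) = \frac{1}{2} \left(- \frac{1}{10}\right) \left(-7\right) \left(-21\right) = \frac{7}{20} \left(-21\right) = - \frac{147}{20}$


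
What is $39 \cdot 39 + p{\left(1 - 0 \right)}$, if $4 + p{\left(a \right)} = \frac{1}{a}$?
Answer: $1518$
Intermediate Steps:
$p{\left(a \right)} = -4 + \frac{1}{a}$
$39 \cdot 39 + p{\left(1 - 0 \right)} = 39 \cdot 39 - \left(4 - \frac{1}{1 - 0}\right) = 1521 - \left(4 - \frac{1}{1 + 0}\right) = 1521 - \left(4 - 1^{-1}\right) = 1521 + \left(-4 + 1\right) = 1521 - 3 = 1518$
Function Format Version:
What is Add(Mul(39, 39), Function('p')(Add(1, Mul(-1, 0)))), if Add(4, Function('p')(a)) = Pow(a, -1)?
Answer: 1518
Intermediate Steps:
Function('p')(a) = Add(-4, Pow(a, -1))
Add(Mul(39, 39), Function('p')(Add(1, Mul(-1, 0)))) = Add(Mul(39, 39), Add(-4, Pow(Add(1, Mul(-1, 0)), -1))) = Add(1521, Add(-4, Pow(Add(1, 0), -1))) = Add(1521, Add(-4, Pow(1, -1))) = Add(1521, Add(-4, 1)) = Add(1521, -3) = 1518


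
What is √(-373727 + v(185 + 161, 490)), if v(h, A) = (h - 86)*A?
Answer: I*√246327 ≈ 496.31*I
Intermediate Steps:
v(h, A) = A*(-86 + h) (v(h, A) = (-86 + h)*A = A*(-86 + h))
√(-373727 + v(185 + 161, 490)) = √(-373727 + 490*(-86 + (185 + 161))) = √(-373727 + 490*(-86 + 346)) = √(-373727 + 490*260) = √(-373727 + 127400) = √(-246327) = I*√246327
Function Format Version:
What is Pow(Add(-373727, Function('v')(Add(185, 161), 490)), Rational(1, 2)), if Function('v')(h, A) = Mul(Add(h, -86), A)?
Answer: Mul(I, Pow(246327, Rational(1, 2))) ≈ Mul(496.31, I)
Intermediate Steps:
Function('v')(h, A) = Mul(A, Add(-86, h)) (Function('v')(h, A) = Mul(Add(-86, h), A) = Mul(A, Add(-86, h)))
Pow(Add(-373727, Function('v')(Add(185, 161), 490)), Rational(1, 2)) = Pow(Add(-373727, Mul(490, Add(-86, Add(185, 161)))), Rational(1, 2)) = Pow(Add(-373727, Mul(490, Add(-86, 346))), Rational(1, 2)) = Pow(Add(-373727, Mul(490, 260)), Rational(1, 2)) = Pow(Add(-373727, 127400), Rational(1, 2)) = Pow(-246327, Rational(1, 2)) = Mul(I, Pow(246327, Rational(1, 2)))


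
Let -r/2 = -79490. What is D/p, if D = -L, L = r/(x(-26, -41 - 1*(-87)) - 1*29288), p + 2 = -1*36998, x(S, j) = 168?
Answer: -7949/53872000 ≈ -0.00014755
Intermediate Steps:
r = 158980 (r = -2*(-79490) = 158980)
p = -37000 (p = -2 - 1*36998 = -2 - 36998 = -37000)
L = -7949/1456 (L = 158980/(168 - 1*29288) = 158980/(168 - 29288) = 158980/(-29120) = 158980*(-1/29120) = -7949/1456 ≈ -5.4595)
D = 7949/1456 (D = -1*(-7949/1456) = 7949/1456 ≈ 5.4595)
D/p = (7949/1456)/(-37000) = (7949/1456)*(-1/37000) = -7949/53872000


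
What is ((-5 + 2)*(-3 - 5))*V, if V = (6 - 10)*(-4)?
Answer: 384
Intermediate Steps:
V = 16 (V = -4*(-4) = 16)
((-5 + 2)*(-3 - 5))*V = ((-5 + 2)*(-3 - 5))*16 = -3*(-8)*16 = 24*16 = 384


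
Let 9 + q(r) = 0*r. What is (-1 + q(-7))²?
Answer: 100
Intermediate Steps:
q(r) = -9 (q(r) = -9 + 0*r = -9 + 0 = -9)
(-1 + q(-7))² = (-1 - 9)² = (-10)² = 100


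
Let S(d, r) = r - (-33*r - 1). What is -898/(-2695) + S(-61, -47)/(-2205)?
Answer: 25649/24255 ≈ 1.0575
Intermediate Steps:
S(d, r) = 1 + 34*r (S(d, r) = r - (-1 - 33*r) = r + (1 + 33*r) = 1 + 34*r)
-898/(-2695) + S(-61, -47)/(-2205) = -898/(-2695) + (1 + 34*(-47))/(-2205) = -898*(-1/2695) + (1 - 1598)*(-1/2205) = 898/2695 - 1597*(-1/2205) = 898/2695 + 1597/2205 = 25649/24255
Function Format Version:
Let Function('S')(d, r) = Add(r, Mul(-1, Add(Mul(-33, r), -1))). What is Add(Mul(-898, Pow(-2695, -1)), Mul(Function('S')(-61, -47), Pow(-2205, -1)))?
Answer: Rational(25649, 24255) ≈ 1.0575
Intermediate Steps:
Function('S')(d, r) = Add(1, Mul(34, r)) (Function('S')(d, r) = Add(r, Mul(-1, Add(-1, Mul(-33, r)))) = Add(r, Add(1, Mul(33, r))) = Add(1, Mul(34, r)))
Add(Mul(-898, Pow(-2695, -1)), Mul(Function('S')(-61, -47), Pow(-2205, -1))) = Add(Mul(-898, Pow(-2695, -1)), Mul(Add(1, Mul(34, -47)), Pow(-2205, -1))) = Add(Mul(-898, Rational(-1, 2695)), Mul(Add(1, -1598), Rational(-1, 2205))) = Add(Rational(898, 2695), Mul(-1597, Rational(-1, 2205))) = Add(Rational(898, 2695), Rational(1597, 2205)) = Rational(25649, 24255)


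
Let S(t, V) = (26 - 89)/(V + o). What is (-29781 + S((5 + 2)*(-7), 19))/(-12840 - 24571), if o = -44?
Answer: 744462/935275 ≈ 0.79598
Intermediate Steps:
S(t, V) = -63/(-44 + V) (S(t, V) = (26 - 89)/(V - 44) = -63/(-44 + V))
(-29781 + S((5 + 2)*(-7), 19))/(-12840 - 24571) = (-29781 - 63/(-44 + 19))/(-12840 - 24571) = (-29781 - 63/(-25))/(-37411) = (-29781 - 63*(-1/25))*(-1/37411) = (-29781 + 63/25)*(-1/37411) = -744462/25*(-1/37411) = 744462/935275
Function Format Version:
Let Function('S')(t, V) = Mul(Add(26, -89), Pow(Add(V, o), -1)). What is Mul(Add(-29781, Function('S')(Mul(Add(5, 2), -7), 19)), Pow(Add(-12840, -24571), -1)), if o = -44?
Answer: Rational(744462, 935275) ≈ 0.79598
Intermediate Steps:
Function('S')(t, V) = Mul(-63, Pow(Add(-44, V), -1)) (Function('S')(t, V) = Mul(Add(26, -89), Pow(Add(V, -44), -1)) = Mul(-63, Pow(Add(-44, V), -1)))
Mul(Add(-29781, Function('S')(Mul(Add(5, 2), -7), 19)), Pow(Add(-12840, -24571), -1)) = Mul(Add(-29781, Mul(-63, Pow(Add(-44, 19), -1))), Pow(Add(-12840, -24571), -1)) = Mul(Add(-29781, Mul(-63, Pow(-25, -1))), Pow(-37411, -1)) = Mul(Add(-29781, Mul(-63, Rational(-1, 25))), Rational(-1, 37411)) = Mul(Add(-29781, Rational(63, 25)), Rational(-1, 37411)) = Mul(Rational(-744462, 25), Rational(-1, 37411)) = Rational(744462, 935275)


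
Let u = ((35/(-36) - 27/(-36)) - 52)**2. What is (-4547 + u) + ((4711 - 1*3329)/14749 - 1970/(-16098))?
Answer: -5832433386728/3205296927 ≈ -1819.6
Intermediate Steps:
u = 220900/81 (u = ((35*(-1/36) - 27*(-1/36)) - 52)**2 = ((-35/36 + 3/4) - 52)**2 = (-2/9 - 52)**2 = (-470/9)**2 = 220900/81 ≈ 2727.2)
(-4547 + u) + ((4711 - 1*3329)/14749 - 1970/(-16098)) = (-4547 + 220900/81) + ((4711 - 1*3329)/14749 - 1970/(-16098)) = -147407/81 + ((4711 - 3329)*(1/14749) - 1970*(-1/16098)) = -147407/81 + (1382*(1/14749) + 985/8049) = -147407/81 + (1382/14749 + 985/8049) = -147407/81 + 25651483/118714701 = -5832433386728/3205296927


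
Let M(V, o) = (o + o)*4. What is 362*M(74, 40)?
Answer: 115840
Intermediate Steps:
M(V, o) = 8*o (M(V, o) = (2*o)*4 = 8*o)
362*M(74, 40) = 362*(8*40) = 362*320 = 115840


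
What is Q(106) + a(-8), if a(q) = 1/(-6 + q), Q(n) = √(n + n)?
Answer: -1/14 + 2*√53 ≈ 14.489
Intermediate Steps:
Q(n) = √2*√n (Q(n) = √(2*n) = √2*√n)
Q(106) + a(-8) = √2*√106 + 1/(-6 - 8) = 2*√53 + 1/(-14) = 2*√53 - 1/14 = -1/14 + 2*√53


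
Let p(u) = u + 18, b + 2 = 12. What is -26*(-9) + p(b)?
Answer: 262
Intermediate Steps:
b = 10 (b = -2 + 12 = 10)
p(u) = 18 + u
-26*(-9) + p(b) = -26*(-9) + (18 + 10) = 234 + 28 = 262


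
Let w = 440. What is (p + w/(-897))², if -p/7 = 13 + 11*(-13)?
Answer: 665578588900/804609 ≈ 8.2721e+5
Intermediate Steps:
p = 910 (p = -7*(13 + 11*(-13)) = -7*(13 - 143) = -7*(-130) = 910)
(p + w/(-897))² = (910 + 440/(-897))² = (910 + 440*(-1/897))² = (910 - 440/897)² = (815830/897)² = 665578588900/804609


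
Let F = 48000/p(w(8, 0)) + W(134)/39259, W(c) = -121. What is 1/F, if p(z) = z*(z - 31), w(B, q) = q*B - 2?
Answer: 39259/28551879 ≈ 0.0013750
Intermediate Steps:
w(B, q) = -2 + B*q (w(B, q) = B*q - 2 = -2 + B*q)
p(z) = z*(-31 + z)
F = 28551879/39259 (F = 48000/(((-2 + 8*0)*(-31 + (-2 + 8*0)))) - 121/39259 = 48000/(((-2 + 0)*(-31 + (-2 + 0)))) - 121*1/39259 = 48000/((-2*(-31 - 2))) - 11/3569 = 48000/((-2*(-33))) - 11/3569 = 48000/66 - 11/3569 = 48000*(1/66) - 11/3569 = 8000/11 - 11/3569 = 28551879/39259 ≈ 727.27)
1/F = 1/(28551879/39259) = 39259/28551879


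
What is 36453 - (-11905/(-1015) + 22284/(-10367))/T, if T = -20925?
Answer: 9172967091724/251638191 ≈ 36453.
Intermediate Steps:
36453 - (-11905/(-1015) + 22284/(-10367))/T = 36453 - (-11905/(-1015) + 22284/(-10367))/(-20925) = 36453 - (-11905*(-1/1015) + 22284*(-1/10367))*(-1)/20925 = 36453 - (2381/203 - 22284/10367)*(-1)/20925 = 36453 - 2880025*(-1)/(300643*20925) = 36453 - 1*(-115201/251638191) = 36453 + 115201/251638191 = 9172967091724/251638191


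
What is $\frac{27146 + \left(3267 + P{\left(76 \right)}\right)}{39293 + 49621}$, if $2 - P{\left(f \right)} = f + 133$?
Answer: $\frac{15103}{44457} \approx 0.33972$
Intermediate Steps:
$P{\left(f \right)} = -131 - f$ ($P{\left(f \right)} = 2 - \left(f + 133\right) = 2 - \left(133 + f\right) = -131 - f$)
$\frac{27146 + \left(3267 + P{\left(76 \right)}\right)}{39293 + 49621} = \frac{27146 + \left(3267 - 207\right)}{39293 + 49621} = \frac{27146 + \left(3267 - 207\right)}{88914} = \left(27146 + \left(3267 - 207\right)\right) \frac{1}{88914} = \left(27146 + 3060\right) \frac{1}{88914} = 30206 \cdot \frac{1}{88914} = \frac{15103}{44457}$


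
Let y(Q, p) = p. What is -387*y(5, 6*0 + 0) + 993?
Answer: 993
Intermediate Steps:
-387*y(5, 6*0 + 0) + 993 = -387*(6*0 + 0) + 993 = -387*(0 + 0) + 993 = -387*0 + 993 = 0 + 993 = 993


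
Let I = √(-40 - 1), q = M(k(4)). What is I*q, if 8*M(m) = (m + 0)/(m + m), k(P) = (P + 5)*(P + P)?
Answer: I*√41/16 ≈ 0.4002*I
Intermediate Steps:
k(P) = 2*P*(5 + P) (k(P) = (5 + P)*(2*P) = 2*P*(5 + P))
M(m) = 1/16 (M(m) = ((m + 0)/(m + m))/8 = (m/((2*m)))/8 = (m*(1/(2*m)))/8 = (⅛)*(½) = 1/16)
q = 1/16 ≈ 0.062500
I = I*√41 (I = √(-41) = I*√41 ≈ 6.4031*I)
I*q = (I*√41)*(1/16) = I*√41/16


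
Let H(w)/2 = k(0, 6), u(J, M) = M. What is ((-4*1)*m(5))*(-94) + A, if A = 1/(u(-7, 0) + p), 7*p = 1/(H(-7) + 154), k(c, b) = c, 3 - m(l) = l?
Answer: 326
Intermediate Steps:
m(l) = 3 - l
H(w) = 0 (H(w) = 2*0 = 0)
p = 1/1078 (p = 1/(7*(0 + 154)) = (⅐)/154 = (⅐)*(1/154) = 1/1078 ≈ 0.00092764)
A = 1078 (A = 1/(0 + 1/1078) = 1/(1/1078) = 1078)
((-4*1)*m(5))*(-94) + A = ((-4*1)*(3 - 1*5))*(-94) + 1078 = -4*(3 - 5)*(-94) + 1078 = -4*(-2)*(-94) + 1078 = 8*(-94) + 1078 = -752 + 1078 = 326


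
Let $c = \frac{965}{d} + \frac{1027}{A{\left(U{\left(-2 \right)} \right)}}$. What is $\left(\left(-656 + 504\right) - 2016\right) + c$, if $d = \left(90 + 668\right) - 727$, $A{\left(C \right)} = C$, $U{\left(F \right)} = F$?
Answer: $- \frac{164323}{62} \approx -2650.4$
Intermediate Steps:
$d = 31$ ($d = 758 - 727 = 31$)
$c = - \frac{29907}{62}$ ($c = \frac{965}{31} + \frac{1027}{-2} = 965 \cdot \frac{1}{31} + 1027 \left(- \frac{1}{2}\right) = \frac{965}{31} - \frac{1027}{2} = - \frac{29907}{62} \approx -482.37$)
$\left(\left(-656 + 504\right) - 2016\right) + c = \left(\left(-656 + 504\right) - 2016\right) - \frac{29907}{62} = \left(-152 - 2016\right) - \frac{29907}{62} = -2168 - \frac{29907}{62} = - \frac{164323}{62}$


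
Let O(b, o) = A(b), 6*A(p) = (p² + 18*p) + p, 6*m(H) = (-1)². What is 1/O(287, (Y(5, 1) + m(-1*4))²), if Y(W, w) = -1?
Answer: 1/14637 ≈ 6.8320e-5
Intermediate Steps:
m(H) = ⅙ (m(H) = (⅙)*(-1)² = (⅙)*1 = ⅙)
A(p) = p²/6 + 19*p/6 (A(p) = ((p² + 18*p) + p)/6 = (p² + 19*p)/6 = p²/6 + 19*p/6)
O(b, o) = b*(19 + b)/6
1/O(287, (Y(5, 1) + m(-1*4))²) = 1/((⅙)*287*(19 + 287)) = 1/((⅙)*287*306) = 1/14637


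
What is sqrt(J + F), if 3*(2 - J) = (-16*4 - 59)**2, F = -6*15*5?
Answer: 17*I*sqrt(19) ≈ 74.101*I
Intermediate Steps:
F = -450 (F = -90*5 = -450)
J = -5041 (J = 2 - (-16*4 - 59)**2/3 = 2 - (-64 - 59)**2/3 = 2 - 1/3*(-123)**2 = 2 - 1/3*15129 = 2 - 5043 = -5041)
sqrt(J + F) = sqrt(-5041 - 450) = sqrt(-5491) = 17*I*sqrt(19)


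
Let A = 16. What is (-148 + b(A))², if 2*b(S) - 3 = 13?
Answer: 19600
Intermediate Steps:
b(S) = 8 (b(S) = 3/2 + (½)*13 = 3/2 + 13/2 = 8)
(-148 + b(A))² = (-148 + 8)² = (-140)² = 19600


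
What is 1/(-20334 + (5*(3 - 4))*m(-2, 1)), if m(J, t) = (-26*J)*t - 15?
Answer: -1/20519 ≈ -4.8735e-5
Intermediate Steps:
m(J, t) = -15 - 26*J*t (m(J, t) = -26*J*t - 15 = -15 - 26*J*t)
1/(-20334 + (5*(3 - 4))*m(-2, 1)) = 1/(-20334 + (5*(3 - 4))*(-15 - 26*(-2)*1)) = 1/(-20334 + (5*(-1))*(-15 + 52)) = 1/(-20334 - 5*37) = 1/(-20334 - 185) = 1/(-20519) = -1/20519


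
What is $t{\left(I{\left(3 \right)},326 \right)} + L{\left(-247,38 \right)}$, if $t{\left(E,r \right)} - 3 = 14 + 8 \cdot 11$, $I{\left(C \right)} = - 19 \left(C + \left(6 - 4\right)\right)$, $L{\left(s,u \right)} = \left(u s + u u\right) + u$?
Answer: $-7799$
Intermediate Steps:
$L{\left(s,u \right)} = u + u^{2} + s u$ ($L{\left(s,u \right)} = \left(s u + u^{2}\right) + u = \left(u^{2} + s u\right) + u = u + u^{2} + s u$)
$I{\left(C \right)} = -38 - 19 C$ ($I{\left(C \right)} = - 19 \left(C + 2\right) = - 19 \left(2 + C\right) = -38 - 19 C$)
$t{\left(E,r \right)} = 105$ ($t{\left(E,r \right)} = 3 + \left(14 + 8 \cdot 11\right) = 3 + \left(14 + 88\right) = 3 + 102 = 105$)
$t{\left(I{\left(3 \right)},326 \right)} + L{\left(-247,38 \right)} = 105 + 38 \left(1 - 247 + 38\right) = 105 + 38 \left(-208\right) = 105 - 7904 = -7799$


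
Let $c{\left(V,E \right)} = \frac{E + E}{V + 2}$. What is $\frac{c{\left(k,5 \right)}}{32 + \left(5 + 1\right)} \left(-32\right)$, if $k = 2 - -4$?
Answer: $- \frac{20}{19} \approx -1.0526$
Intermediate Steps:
$k = 6$ ($k = 2 + 4 = 6$)
$c{\left(V,E \right)} = \frac{2 E}{2 + V}$
$\frac{c{\left(k,5 \right)}}{32 + \left(5 + 1\right)} \left(-32\right) = \frac{2 \cdot 5 \frac{1}{2 + 6}}{32 + \left(5 + 1\right)} \left(-32\right) = \frac{2 \cdot 5 \cdot \frac{1}{8}}{32 + 6} \left(-32\right) = \frac{2 \cdot 5 \cdot \frac{1}{8}}{38} \left(-32\right) = \frac{1}{38} \cdot \frac{5}{4} \left(-32\right) = \frac{5}{152} \left(-32\right) = - \frac{20}{19}$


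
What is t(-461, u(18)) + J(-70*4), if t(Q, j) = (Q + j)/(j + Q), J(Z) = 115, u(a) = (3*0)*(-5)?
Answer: 116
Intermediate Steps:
u(a) = 0 (u(a) = 0*(-5) = 0)
t(Q, j) = 1 (t(Q, j) = (Q + j)/(Q + j) = 1)
t(-461, u(18)) + J(-70*4) = 1 + 115 = 116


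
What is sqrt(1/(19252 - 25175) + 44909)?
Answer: sqrt(1575494343538)/5923 ≈ 211.92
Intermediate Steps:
sqrt(1/(19252 - 25175) + 44909) = sqrt(1/(-5923) + 44909) = sqrt(-1/5923 + 44909) = sqrt(265996006/5923) = sqrt(1575494343538)/5923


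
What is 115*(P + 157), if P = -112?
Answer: 5175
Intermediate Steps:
115*(P + 157) = 115*(-112 + 157) = 115*45 = 5175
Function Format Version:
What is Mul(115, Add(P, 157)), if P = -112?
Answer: 5175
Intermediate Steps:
Mul(115, Add(P, 157)) = Mul(115, Add(-112, 157)) = Mul(115, 45) = 5175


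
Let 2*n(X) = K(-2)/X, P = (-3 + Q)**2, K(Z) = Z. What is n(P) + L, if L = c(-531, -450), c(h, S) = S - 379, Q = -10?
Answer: -140102/169 ≈ -829.01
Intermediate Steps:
c(h, S) = -379 + S
P = 169 (P = (-3 - 10)**2 = (-13)**2 = 169)
L = -829 (L = -379 - 450 = -829)
n(X) = -1/X (n(X) = (-2/X)/2 = -1/X)
n(P) + L = -1/169 - 829 = -140102/169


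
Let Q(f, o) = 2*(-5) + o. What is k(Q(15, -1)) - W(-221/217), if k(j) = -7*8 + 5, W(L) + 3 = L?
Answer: -10195/217 ≈ -46.982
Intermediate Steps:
W(L) = -3 + L
Q(f, o) = -10 + o
k(j) = -51 (k(j) = -56 + 5 = -51)
k(Q(15, -1)) - W(-221/217) = -51 - (-3 - 221/217) = -51 - 1*(-872/217) = -51 + 872/217 = -10195/217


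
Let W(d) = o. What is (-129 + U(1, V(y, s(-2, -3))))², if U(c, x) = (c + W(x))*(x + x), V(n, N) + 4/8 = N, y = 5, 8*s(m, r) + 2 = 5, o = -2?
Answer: 265225/16 ≈ 16577.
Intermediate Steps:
W(d) = -2
s(m, r) = 3/8 (s(m, r) = -¼ + (⅛)*5 = -¼ + 5/8 = 3/8)
V(n, N) = -½ + N
U(c, x) = 2*x*(-2 + c) (U(c, x) = (c - 2)*(x + x) = (-2 + c)*(2*x) = 2*x*(-2 + c))
(-129 + U(1, V(y, s(-2, -3))))² = (-129 + 2*(-½ + 3/8)*(-2 + 1))² = (-129 + 2*(-⅛)*(-1))² = (-129 + ¼)² = (-515/4)² = 265225/16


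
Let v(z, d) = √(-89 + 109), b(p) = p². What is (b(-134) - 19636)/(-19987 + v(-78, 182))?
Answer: 33578160/399480149 + 3360*√5/399480149 ≈ 0.084073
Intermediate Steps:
v(z, d) = 2*√5 (v(z, d) = √20 = 2*√5)
(b(-134) - 19636)/(-19987 + v(-78, 182)) = ((-134)² - 19636)/(-19987 + 2*√5) = (17956 - 19636)/(-19987 + 2*√5) = -1680/(-19987 + 2*√5)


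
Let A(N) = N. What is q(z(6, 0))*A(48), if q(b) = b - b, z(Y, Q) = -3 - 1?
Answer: 0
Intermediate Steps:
z(Y, Q) = -4
q(b) = 0
q(z(6, 0))*A(48) = 0*48 = 0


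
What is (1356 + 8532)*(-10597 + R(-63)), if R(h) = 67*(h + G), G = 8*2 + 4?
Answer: -133270464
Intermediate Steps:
G = 20 (G = 16 + 4 = 20)
R(h) = 1340 + 67*h (R(h) = 67*(h + 20) = 67*(20 + h) = 1340 + 67*h)
(1356 + 8532)*(-10597 + R(-63)) = (1356 + 8532)*(-10597 + (1340 + 67*(-63))) = 9888*(-10597 + (1340 - 4221)) = 9888*(-10597 - 2881) = 9888*(-13478) = -133270464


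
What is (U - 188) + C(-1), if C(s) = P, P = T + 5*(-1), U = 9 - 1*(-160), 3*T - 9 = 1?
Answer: -62/3 ≈ -20.667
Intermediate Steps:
T = 10/3 (T = 3 + (⅓)*1 = 3 + ⅓ = 10/3 ≈ 3.3333)
U = 169 (U = 9 + 160 = 169)
P = -5/3 (P = 10/3 + 5*(-1) = 10/3 - 5 = -5/3 ≈ -1.6667)
C(s) = -5/3
(U - 188) + C(-1) = (169 - 188) - 5/3 = -19 - 5/3 = -62/3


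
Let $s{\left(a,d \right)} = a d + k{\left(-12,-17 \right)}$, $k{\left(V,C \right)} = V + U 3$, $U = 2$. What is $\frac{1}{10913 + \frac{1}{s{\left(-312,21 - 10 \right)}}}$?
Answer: $\frac{3438}{37518893} \approx 9.1634 \cdot 10^{-5}$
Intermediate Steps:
$k{\left(V,C \right)} = 6 + V$ ($k{\left(V,C \right)} = V + 2 \cdot 3 = V + 6 = 6 + V$)
$s{\left(a,d \right)} = -6 + a d$ ($s{\left(a,d \right)} = a d + \left(6 - 12\right) = a d - 6 = -6 + a d$)
$\frac{1}{10913 + \frac{1}{s{\left(-312,21 - 10 \right)}}} = \frac{1}{10913 + \frac{1}{-6 - 312 \left(21 - 10\right)}} = \frac{1}{10913 + \frac{1}{-6 - 3432}} = \frac{1}{10913 + \frac{1}{-3438}} = \frac{1}{10913 - \frac{1}{3438}} = \frac{1}{\frac{37518893}{3438}} = \frac{3438}{37518893}$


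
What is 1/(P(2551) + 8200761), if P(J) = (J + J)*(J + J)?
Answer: 1/34231165 ≈ 2.9213e-8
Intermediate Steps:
P(J) = 4*J**2 (P(J) = (2*J)*(2*J) = 4*J**2)
1/(P(2551) + 8200761) = 1/(4*2551**2 + 8200761) = 1/(4*6507601 + 8200761) = 1/(26030404 + 8200761) = 1/34231165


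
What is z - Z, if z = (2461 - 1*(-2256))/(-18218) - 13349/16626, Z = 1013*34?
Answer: -2608135999945/75723117 ≈ -34443.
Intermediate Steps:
Z = 34442
z = -80404231/75723117 (z = (2461 + 2256)*(-1/18218) - 13349*1/16626 = 4717*(-1/18218) - 13349/16626 = -4717/18218 - 13349/16626 = -80404231/75723117 ≈ -1.0618)
z - Z = -80404231/75723117 - 1*34442 = -80404231/75723117 - 34442 = -2608135999945/75723117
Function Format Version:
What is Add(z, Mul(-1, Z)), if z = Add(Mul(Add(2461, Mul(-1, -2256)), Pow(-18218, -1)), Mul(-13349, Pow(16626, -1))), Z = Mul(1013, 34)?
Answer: Rational(-2608135999945, 75723117) ≈ -34443.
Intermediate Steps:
Z = 34442
z = Rational(-80404231, 75723117) (z = Add(Mul(Add(2461, 2256), Rational(-1, 18218)), Mul(-13349, Rational(1, 16626))) = Add(Mul(4717, Rational(-1, 18218)), Rational(-13349, 16626)) = Add(Rational(-4717, 18218), Rational(-13349, 16626)) = Rational(-80404231, 75723117) ≈ -1.0618)
Add(z, Mul(-1, Z)) = Add(Rational(-80404231, 75723117), Mul(-1, 34442)) = Add(Rational(-80404231, 75723117), -34442) = Rational(-2608135999945, 75723117)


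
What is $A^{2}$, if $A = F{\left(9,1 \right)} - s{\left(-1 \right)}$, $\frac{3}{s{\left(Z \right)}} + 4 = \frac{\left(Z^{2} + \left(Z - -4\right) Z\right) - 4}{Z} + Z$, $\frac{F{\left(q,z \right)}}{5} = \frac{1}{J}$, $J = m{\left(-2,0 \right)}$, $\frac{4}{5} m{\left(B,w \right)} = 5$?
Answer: $\frac{121}{25} \approx 4.84$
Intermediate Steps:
$m{\left(B,w \right)} = \frac{25}{4}$ ($m{\left(B,w \right)} = \frac{5}{4} \cdot 5 = \frac{25}{4}$)
$J = \frac{25}{4} \approx 6.25$
$F{\left(q,z \right)} = \frac{4}{5}$ ($F{\left(q,z \right)} = \frac{5}{\frac{25}{4}} = 5 \cdot \frac{4}{25} = \frac{4}{5}$)
$s{\left(Z \right)} = \frac{3}{-4 + Z + \frac{-4 + Z^{2} + Z \left(4 + Z\right)}{Z}}$ ($s{\left(Z \right)} = \frac{3}{-4 + \left(\frac{\left(Z^{2} + \left(Z - -4\right) Z\right) - 4}{Z} + Z\right)} = \frac{3}{-4 + \left(\frac{\left(Z^{2} + \left(Z + 4\right) Z\right) - 4}{Z} + Z\right)} = \frac{3}{-4 + \left(\frac{\left(Z^{2} + \left(4 + Z\right) Z\right) - 4}{Z} + Z\right)} = \frac{3}{-4 + \left(\frac{\left(Z^{2} + Z \left(4 + Z\right)\right) - 4}{Z} + Z\right)} = \frac{3}{-4 + \left(\frac{-4 + Z^{2} + Z \left(4 + Z\right)}{Z} + Z\right)} = \frac{3}{-4 + \left(Z + \frac{-4 + Z^{2} + Z \left(4 + Z\right)}{Z}\right)} = \frac{3}{-4 + Z + \frac{-4 + Z^{2} + Z \left(4 + Z\right)}{Z}}$)
$A = - \frac{11}{5}$ ($A = \frac{4}{5} - 3 \left(-1\right) \frac{1}{-4 + 3 \left(-1\right)^{2}} = \frac{4}{5} - 3 \left(-1\right) \frac{1}{-4 + 3 \cdot 1} = \frac{4}{5} - 3 \left(-1\right) \frac{1}{-4 + 3} = \frac{4}{5} - 3 \left(-1\right) \frac{1}{-1} = \frac{4}{5} - 3 \left(-1\right) \left(-1\right) = \frac{4}{5} - 3 = - \frac{11}{5} \approx -2.2$)
$A^{2} = \left(- \frac{11}{5}\right)^{2} = \frac{121}{25}$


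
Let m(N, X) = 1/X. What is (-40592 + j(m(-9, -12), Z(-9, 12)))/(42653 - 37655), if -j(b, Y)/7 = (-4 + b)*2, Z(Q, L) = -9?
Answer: -243209/29988 ≈ -8.1102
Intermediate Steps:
j(b, Y) = 56 - 14*b (j(b, Y) = -7*(-4 + b)*2 = -7*(-8 + 2*b) = 56 - 14*b)
(-40592 + j(m(-9, -12), Z(-9, 12)))/(42653 - 37655) = (-40592 + (56 - 14/(-12)))/(42653 - 37655) = (-40592 + (56 - 14*(-1/12)))/4998 = (-40592 + (56 + 7/6))*(1/4998) = (-40592 + 343/6)*(1/4998) = -243209/6*1/4998 = -243209/29988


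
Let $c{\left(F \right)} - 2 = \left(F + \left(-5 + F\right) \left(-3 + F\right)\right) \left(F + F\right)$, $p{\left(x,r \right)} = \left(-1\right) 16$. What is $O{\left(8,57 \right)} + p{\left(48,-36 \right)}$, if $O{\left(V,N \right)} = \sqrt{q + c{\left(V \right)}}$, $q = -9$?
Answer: $3$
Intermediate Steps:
$p{\left(x,r \right)} = -16$
$c{\left(F \right)} = 2 + 2 F \left(F + \left(-5 + F\right) \left(-3 + F\right)\right)$ ($c{\left(F \right)} = 2 + \left(F + \left(-5 + F\right) \left(-3 + F\right)\right) \left(F + F\right) = 2 + \left(F + \left(-5 + F\right) \left(-3 + F\right)\right) 2 F = 2 + 2 F \left(F + \left(-5 + F\right) \left(-3 + F\right)\right)$)
$O{\left(V,N \right)} = \sqrt{-7 - 14 V^{2} + 2 V^{3} + 30 V}$ ($O{\left(V,N \right)} = \sqrt{-9 + \left(2 - 14 V^{2} + 2 V^{3} + 30 V\right)} = \sqrt{-7 - 14 V^{2} + 2 V^{3} + 30 V}$)
$O{\left(8,57 \right)} + p{\left(48,-36 \right)} = \sqrt{-7 - 14 \cdot 8^{2} + 2 \cdot 8^{3} + 30 \cdot 8} - 16 = \sqrt{-7 - 896 + 2 \cdot 512 + 240} - 16 = \sqrt{-7 - 896 + 1024 + 240} - 16 = \sqrt{361} - 16 = 19 - 16 = 3$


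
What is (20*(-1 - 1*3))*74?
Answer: -5920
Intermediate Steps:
(20*(-1 - 1*3))*74 = (20*(-1 - 3))*74 = (20*(-4))*74 = -80*74 = -5920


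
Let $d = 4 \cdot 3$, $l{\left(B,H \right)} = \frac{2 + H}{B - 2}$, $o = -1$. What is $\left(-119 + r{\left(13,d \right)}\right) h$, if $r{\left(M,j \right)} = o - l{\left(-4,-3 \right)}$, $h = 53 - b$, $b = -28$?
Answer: $- \frac{19467}{2} \approx -9733.5$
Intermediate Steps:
$l{\left(B,H \right)} = \frac{2 + H}{-2 + B}$
$h = 81$ ($h = 53 - -28 = 53 + 28 = 81$)
$d = 12$
$r{\left(M,j \right)} = - \frac{7}{6}$ ($r{\left(M,j \right)} = -1 - \frac{2 - 3}{-2 - 4} = -1 - \frac{1}{-6} \left(-1\right) = -1 - \left(- \frac{1}{6}\right) \left(-1\right) = -1 - \frac{1}{6} = - \frac{7}{6}$)
$\left(-119 + r{\left(13,d \right)}\right) h = \left(-119 - \frac{7}{6}\right) 81 = \left(- \frac{721}{6}\right) 81 = - \frac{19467}{2}$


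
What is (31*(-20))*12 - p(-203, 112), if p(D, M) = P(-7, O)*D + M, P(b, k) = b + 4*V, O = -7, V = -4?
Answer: -12221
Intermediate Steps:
P(b, k) = -16 + b (P(b, k) = b + 4*(-4) = b - 16 = -16 + b)
p(D, M) = M - 23*D (p(D, M) = (-16 - 7)*D + M = -23*D + M = M - 23*D)
(31*(-20))*12 - p(-203, 112) = (31*(-20))*12 - (112 - 23*(-203)) = -620*12 - (112 + 4669) = -7440 - 1*4781 = -7440 - 4781 = -12221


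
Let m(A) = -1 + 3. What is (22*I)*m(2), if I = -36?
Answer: -1584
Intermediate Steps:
m(A) = 2
(22*I)*m(2) = (22*(-36))*2 = -792*2 = -1584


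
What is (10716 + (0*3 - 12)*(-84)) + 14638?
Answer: 26362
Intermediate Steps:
(10716 + (0*3 - 12)*(-84)) + 14638 = (10716 + (0 - 12)*(-84)) + 14638 = (10716 - 12*(-84)) + 14638 = (10716 + 1008) + 14638 = 11724 + 14638 = 26362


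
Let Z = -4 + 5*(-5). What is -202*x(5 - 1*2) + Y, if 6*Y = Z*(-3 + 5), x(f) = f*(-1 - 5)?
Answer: 10879/3 ≈ 3626.3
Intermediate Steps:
Z = -29 (Z = -4 - 25 = -29)
x(f) = -6*f (x(f) = f*(-6) = -6*f)
Y = -29/3 (Y = (-29*(-3 + 5))/6 = (-29*2)/6 = (⅙)*(-58) = -29/3 ≈ -9.6667)
-202*x(5 - 1*2) + Y = -(-1212)*(5 - 1*2) - 29/3 = -(-1212)*(5 - 2) - 29/3 = -(-1212)*3 - 29/3 = -202*(-18) - 29/3 = 3636 - 29/3 = 10879/3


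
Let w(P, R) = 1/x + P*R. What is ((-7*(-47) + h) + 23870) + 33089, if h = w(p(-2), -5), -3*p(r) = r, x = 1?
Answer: 171857/3 ≈ 57286.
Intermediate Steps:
p(r) = -r/3
w(P, R) = 1 + P*R (w(P, R) = 1/1 + P*R = 1 + P*R)
h = -7/3 (h = 1 - ⅓*(-2)*(-5) = 1 + (⅔)*(-5) = 1 - 10/3 = -7/3 ≈ -2.3333)
((-7*(-47) + h) + 23870) + 33089 = ((-7*(-47) - 7/3) + 23870) + 33089 = ((329 - 7/3) + 23870) + 33089 = (980/3 + 23870) + 33089 = 72590/3 + 33089 = 171857/3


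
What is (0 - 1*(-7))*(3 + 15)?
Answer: 126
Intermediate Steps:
(0 - 1*(-7))*(3 + 15) = (0 + 7)*18 = 7*18 = 126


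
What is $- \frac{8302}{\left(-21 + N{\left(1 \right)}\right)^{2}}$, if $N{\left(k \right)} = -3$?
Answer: $- \frac{4151}{288} \approx -14.413$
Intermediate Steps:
$- \frac{8302}{\left(-21 + N{\left(1 \right)}\right)^{2}} = - \frac{8302}{\left(-21 - 3\right)^{2}} = - \frac{8302}{\left(-24\right)^{2}} = - \frac{8302}{576} = \left(-8302\right) \frac{1}{576} = - \frac{4151}{288}$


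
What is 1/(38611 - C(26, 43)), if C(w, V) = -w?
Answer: 1/38637 ≈ 2.5882e-5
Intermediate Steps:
1/(38611 - C(26, 43)) = 1/(38611 - (-1)*26) = 1/(38611 - 1*(-26)) = 1/(38611 + 26) = 1/38637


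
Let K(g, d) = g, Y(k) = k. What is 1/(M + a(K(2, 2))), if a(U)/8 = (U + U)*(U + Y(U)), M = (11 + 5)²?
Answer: 1/384 ≈ 0.0026042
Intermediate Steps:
M = 256 (M = 16² = 256)
a(U) = 32*U² (a(U) = 8*((U + U)*(U + U)) = 8*((2*U)*(2*U)) = 8*(4*U²) = 32*U²)
1/(M + a(K(2, 2))) = 1/(256 + 32*2²) = 1/(256 + 32*4) = 1/(256 + 128) = 1/384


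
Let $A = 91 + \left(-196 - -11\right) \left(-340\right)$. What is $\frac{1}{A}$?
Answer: $\frac{1}{62991} \approx 1.5875 \cdot 10^{-5}$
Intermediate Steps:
$A = 62991$ ($A = 91 + \left(-196 + 11\right) \left(-340\right) = 91 - -62900 = 91 + 62900 = 62991$)
$\frac{1}{A} = \frac{1}{62991}$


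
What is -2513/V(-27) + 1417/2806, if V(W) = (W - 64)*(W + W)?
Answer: -3155/492453 ≈ -0.0064067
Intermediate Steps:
V(W) = 2*W*(-64 + W) (V(W) = (-64 + W)*(2*W) = 2*W*(-64 + W))
-2513/V(-27) + 1417/2806 = -2513*(-1/(54*(-64 - 27))) + 1417/2806 = -2513/(2*(-27)*(-91)) + 1417*(1/2806) = -2513/4914 + 1417/2806 = -2513*1/4914 + 1417/2806 = -359/702 + 1417/2806 = -3155/492453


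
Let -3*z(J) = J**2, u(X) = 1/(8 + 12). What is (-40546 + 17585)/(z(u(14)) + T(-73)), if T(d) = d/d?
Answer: -27553200/1199 ≈ -22980.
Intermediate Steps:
u(X) = 1/20
z(J) = -J**2/3
T(d) = 1
(-40546 + 17585)/(z(u(14)) + T(-73)) = (-40546 + 17585)/(-(1/20)**2/3 + 1) = -22961/(-1/3*1/400 + 1) = -22961/(-1/1200 + 1) = -22961/1199/1200 = -22961*1200/1199 = -27553200/1199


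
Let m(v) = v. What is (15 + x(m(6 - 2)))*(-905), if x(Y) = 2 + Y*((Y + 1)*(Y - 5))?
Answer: 2715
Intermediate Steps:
x(Y) = 2 + Y*(1 + Y)*(-5 + Y) (x(Y) = 2 + Y*((1 + Y)*(-5 + Y)) = 2 + Y*(1 + Y)*(-5 + Y))
(15 + x(m(6 - 2)))*(-905) = (15 + (2 + (6 - 2)**3 - 5*(6 - 2) - 4*(6 - 2)**2))*(-905) = (15 + (2 + 4**3 - 5*4 - 4*4**2))*(-905) = (15 + (2 + 64 - 20 - 4*16))*(-905) = (15 + (2 + 64 - 20 - 64))*(-905) = (15 - 18)*(-905) = -3*(-905) = 2715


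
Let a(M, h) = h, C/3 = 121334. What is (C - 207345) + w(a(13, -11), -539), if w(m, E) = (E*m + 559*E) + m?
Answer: -138726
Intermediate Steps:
C = 364002 (C = 3*121334 = 364002)
w(m, E) = m + 559*E + E*m (w(m, E) = (559*E + E*m) + m = m + 559*E + E*m)
(C - 207345) + w(a(13, -11), -539) = (364002 - 207345) + (-11 + 559*(-539) - 539*(-11)) = 156657 + (-11 - 301301 + 5929) = 156657 - 295383 = -138726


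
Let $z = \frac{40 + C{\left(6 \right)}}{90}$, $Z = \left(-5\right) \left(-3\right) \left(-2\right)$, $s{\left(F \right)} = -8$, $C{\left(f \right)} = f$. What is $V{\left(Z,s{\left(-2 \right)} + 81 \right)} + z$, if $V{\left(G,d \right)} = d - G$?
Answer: $\frac{4658}{45} \approx 103.51$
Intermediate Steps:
$Z = -30$ ($Z = 15 \left(-2\right) = -30$)
$z = \frac{23}{45}$ ($z = \frac{40 + 6}{90} = \frac{1}{90} \cdot 46 = \frac{23}{45} \approx 0.51111$)
$V{\left(Z,s{\left(-2 \right)} + 81 \right)} + z = \left(\left(-8 + 81\right) - -30\right) + \frac{23}{45} = \left(73 + 30\right) + \frac{23}{45} = 103 + \frac{23}{45} = \frac{4658}{45}$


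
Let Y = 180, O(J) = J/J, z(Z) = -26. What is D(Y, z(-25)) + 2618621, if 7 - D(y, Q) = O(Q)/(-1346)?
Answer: 3524673289/1346 ≈ 2.6186e+6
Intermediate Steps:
O(J) = 1
D(y, Q) = 9423/1346 (D(y, Q) = 7 - 1/(-1346) = 7 - (-1)/1346 = 7 - 1*(-1/1346) = 7 + 1/1346 = 9423/1346)
D(Y, z(-25)) + 2618621 = 9423/1346 + 2618621 = 3524673289/1346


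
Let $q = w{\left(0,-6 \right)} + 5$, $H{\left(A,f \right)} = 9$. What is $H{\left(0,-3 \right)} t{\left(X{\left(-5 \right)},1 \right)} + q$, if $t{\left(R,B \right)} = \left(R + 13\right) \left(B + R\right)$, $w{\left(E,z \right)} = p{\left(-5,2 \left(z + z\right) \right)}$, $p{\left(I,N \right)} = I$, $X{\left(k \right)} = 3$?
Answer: $576$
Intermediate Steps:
$w{\left(E,z \right)} = -5$
$t{\left(R,B \right)} = \left(13 + R\right) \left(B + R\right)$
$q = 0$ ($q = -5 + 5 = 0$)
$H{\left(0,-3 \right)} t{\left(X{\left(-5 \right)},1 \right)} + q = 9 \left(3^{2} + 13 \cdot 1 + 13 \cdot 3 + 1 \cdot 3\right) + 0 = 9 \left(9 + 13 + 39 + 3\right) + 0 = 9 \cdot 64 + 0 = 576 + 0 = 576$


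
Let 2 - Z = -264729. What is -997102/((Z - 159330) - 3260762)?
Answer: 997102/3155361 ≈ 0.31600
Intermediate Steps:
Z = 264731 (Z = 2 - 1*(-264729) = 2 + 264729 = 264731)
-997102/((Z - 159330) - 3260762) = -997102/((264731 - 159330) - 3260762) = -997102/(105401 - 3260762) = -997102/(-3155361) = -997102*(-1/3155361) = 997102/3155361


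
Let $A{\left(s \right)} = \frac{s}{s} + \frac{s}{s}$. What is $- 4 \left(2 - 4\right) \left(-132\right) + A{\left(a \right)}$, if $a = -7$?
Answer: $-1054$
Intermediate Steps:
$A{\left(s \right)} = 2$ ($A{\left(s \right)} = 1 + 1 = 2$)
$- 4 \left(2 - 4\right) \left(-132\right) + A{\left(a \right)} = - 4 \left(2 - 4\right) \left(-132\right) + 2 = \left(-4\right) \left(-2\right) \left(-132\right) + 2 = 8 \left(-132\right) + 2 = -1056 + 2 = -1054$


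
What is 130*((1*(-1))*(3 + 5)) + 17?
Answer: -1023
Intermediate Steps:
130*((1*(-1))*(3 + 5)) + 17 = 130*(-1*8) + 17 = 130*(-8) + 17 = -1040 + 17 = -1023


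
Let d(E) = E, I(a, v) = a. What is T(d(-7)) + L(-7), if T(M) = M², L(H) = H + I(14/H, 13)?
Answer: 40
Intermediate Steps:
L(H) = H + 14/H
T(d(-7)) + L(-7) = (-7)² + (-7 + 14/(-7)) = 49 + (-7 + 14*(-⅐)) = 49 + (-7 - 2) = 49 - 9 = 40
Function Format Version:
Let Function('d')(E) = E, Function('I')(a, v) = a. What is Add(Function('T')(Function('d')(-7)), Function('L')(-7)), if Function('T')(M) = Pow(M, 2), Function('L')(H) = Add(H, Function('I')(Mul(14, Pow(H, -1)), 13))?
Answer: 40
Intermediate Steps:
Function('L')(H) = Add(H, Mul(14, Pow(H, -1)))
Add(Function('T')(Function('d')(-7)), Function('L')(-7)) = Add(Pow(-7, 2), Add(-7, Mul(14, Pow(-7, -1)))) = Add(49, Add(-7, Mul(14, Rational(-1, 7)))) = Add(49, Add(-7, -2)) = Add(49, -9) = 40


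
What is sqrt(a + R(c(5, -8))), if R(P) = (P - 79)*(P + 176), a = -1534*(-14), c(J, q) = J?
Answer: 3*sqrt(898) ≈ 89.900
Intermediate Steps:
a = 21476
R(P) = (-79 + P)*(176 + P)
sqrt(a + R(c(5, -8))) = sqrt(21476 + (-13904 + 5**2 + 97*5)) = sqrt(21476 + (-13904 + 25 + 485)) = sqrt(21476 - 13394) = sqrt(8082) = 3*sqrt(898)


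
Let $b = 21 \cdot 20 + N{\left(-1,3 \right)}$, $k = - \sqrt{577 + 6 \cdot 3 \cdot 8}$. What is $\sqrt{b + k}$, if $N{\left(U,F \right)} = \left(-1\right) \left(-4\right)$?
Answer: $\sqrt{424 - \sqrt{721}} \approx 19.929$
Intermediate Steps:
$N{\left(U,F \right)} = 4$
$k = - \sqrt{721}$ ($k = - \sqrt{577 + 18 \cdot 8} = - \sqrt{577 + 144} = - \sqrt{721} \approx -26.851$)
$b = 424$ ($b = 21 \cdot 20 + 4 = 420 + 4 = 424$)
$\sqrt{b + k} = \sqrt{424 - \sqrt{721}}$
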